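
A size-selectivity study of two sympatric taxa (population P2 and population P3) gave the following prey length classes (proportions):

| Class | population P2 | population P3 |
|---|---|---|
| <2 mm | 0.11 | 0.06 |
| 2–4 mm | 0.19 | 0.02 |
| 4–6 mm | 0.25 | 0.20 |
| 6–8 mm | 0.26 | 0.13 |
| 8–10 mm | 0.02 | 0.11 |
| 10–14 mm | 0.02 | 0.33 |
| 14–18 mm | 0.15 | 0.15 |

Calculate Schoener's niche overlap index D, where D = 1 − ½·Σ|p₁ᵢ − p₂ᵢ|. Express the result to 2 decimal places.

0.60

Σ|p₁ᵢ − p₂ᵢ| = 0.05 + 0.17 + 0.05 + 0.13 + 0.09 + 0.31 + 0.00 = 0.80
D = 1 − ½ × 0.80 = 1 − 0.400 = 0.6000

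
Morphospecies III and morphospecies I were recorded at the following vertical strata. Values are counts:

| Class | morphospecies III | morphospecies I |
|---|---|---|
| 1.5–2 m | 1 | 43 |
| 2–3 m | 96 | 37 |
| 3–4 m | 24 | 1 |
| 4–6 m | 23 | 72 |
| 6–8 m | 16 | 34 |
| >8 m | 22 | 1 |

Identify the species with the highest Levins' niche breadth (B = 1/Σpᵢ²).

morphospecies I

Proportions for morphospecies III (n=182): 1/182=0.0055, 96/182=0.5275, 24/182=0.1319, 23/182=0.1264, 16/182=0.0879, 22/182=0.1209
Proportions for morphospecies I (n=188): 43/188=0.2287, 37/188=0.1968, 1/188=0.0053, 72/188=0.3830, 34/188=0.1809, 1/188=0.0053
Σp_IIIᵢ² = 0.0055² + 0.5275² + 0.1319² + 0.1264² + 0.0879² + 0.1209² = 0.000030 + 0.278256 + 0.017398 + 0.015977 + 0.007726 + 0.014617 = 0.334004
B_III = 1 / 0.334004 = 2.9940
Σp_Iᵢ² = 0.2287² + 0.1968² + 0.0053² + 0.3830² + 0.1809² + 0.0053² = 0.052304 + 0.038730 + 0.000028 + 0.146689 + 0.032725 + 0.000028 = 0.270504
B_I = 1 / 0.270504 = 3.6968
Highest B → broadest niche (most generalist): morphospecies I (B = 3.70).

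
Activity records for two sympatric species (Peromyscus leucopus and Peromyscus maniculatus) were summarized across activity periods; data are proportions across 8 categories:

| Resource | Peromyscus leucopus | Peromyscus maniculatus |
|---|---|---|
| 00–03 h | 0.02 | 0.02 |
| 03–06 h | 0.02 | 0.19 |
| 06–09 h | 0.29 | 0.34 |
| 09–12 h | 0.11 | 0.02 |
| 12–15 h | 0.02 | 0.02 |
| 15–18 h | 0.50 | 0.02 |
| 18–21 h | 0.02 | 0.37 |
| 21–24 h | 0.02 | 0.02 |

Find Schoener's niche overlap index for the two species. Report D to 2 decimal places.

Σ|p₁ᵢ − p₂ᵢ| = 0.00 + 0.17 + 0.05 + 0.09 + 0.00 + 0.48 + 0.35 + 0.00 = 1.14
D = 1 − ½ × 1.14 = 1 − 0.570 = 0.4300

0.43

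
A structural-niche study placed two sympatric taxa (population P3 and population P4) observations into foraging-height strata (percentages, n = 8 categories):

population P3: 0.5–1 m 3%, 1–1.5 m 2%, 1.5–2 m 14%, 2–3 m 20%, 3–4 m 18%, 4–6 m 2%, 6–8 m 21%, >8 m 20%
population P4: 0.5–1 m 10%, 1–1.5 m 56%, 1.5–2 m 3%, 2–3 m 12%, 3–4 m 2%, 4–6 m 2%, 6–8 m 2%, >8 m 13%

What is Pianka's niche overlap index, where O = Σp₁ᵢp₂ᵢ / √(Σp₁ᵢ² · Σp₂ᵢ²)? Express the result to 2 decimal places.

Convert percentages to proportions (divide by 100).
Σ p₁ᵢp₂ᵢ = 0.0030 + 0.0112 + 0.0042 + 0.0240 + 0.0036 + 0.0004 + 0.0042 + 0.0260 = 0.0766
Σp_1ᵢ² = 0.03² + 0.02² + 0.14² + 0.20² + 0.18² + 0.02² + 0.21² + 0.20² = 0.0009 + 0.0004 + 0.0196 + 0.0400 + 0.0324 + 0.0004 + 0.0441 + 0.0400 = 0.1778
Σp_2ᵢ² = 0.10² + 0.56² + 0.03² + 0.12² + 0.02² + 0.02² + 0.02² + 0.13² = 0.0100 + 0.3136 + 0.0009 + 0.0144 + 0.0004 + 0.0004 + 0.0004 + 0.0169 = 0.3570
O = 0.0766 / √(0.1778 × 0.3570) = 0.0766 / 0.25194 = 0.3040

0.30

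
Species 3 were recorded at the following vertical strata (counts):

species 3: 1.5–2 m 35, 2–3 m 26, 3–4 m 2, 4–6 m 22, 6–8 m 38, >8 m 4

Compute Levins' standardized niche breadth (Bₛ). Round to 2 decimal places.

0.64

Proportions for species 3 (n=127): 35/127=0.2756, 26/127=0.2047, 2/127=0.0157, 22/127=0.1732, 38/127=0.2992, 4/127=0.0315
Σpᵢ² = 0.2756² + 0.2047² + 0.0157² + 0.1732² + 0.2992² + 0.0315² = 0.075955 + 0.041902 + 0.000246 + 0.029998 + 0.089521 + 0.000992 = 0.238614
B = 1 / 0.238614 = 4.1909
Bₛ = (B − 1)/(n − 1) = (4.1909 − 1)/(6 − 1) = 3.1909/5 = 0.6382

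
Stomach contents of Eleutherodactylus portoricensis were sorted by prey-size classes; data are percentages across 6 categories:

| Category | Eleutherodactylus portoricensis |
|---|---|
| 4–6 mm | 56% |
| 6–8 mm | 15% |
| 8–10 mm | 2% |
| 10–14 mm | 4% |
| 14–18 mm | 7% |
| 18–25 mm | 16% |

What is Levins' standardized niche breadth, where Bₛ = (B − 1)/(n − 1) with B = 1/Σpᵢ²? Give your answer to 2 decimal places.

Convert percentages to proportions (divide by 100).
Σpᵢ² = 0.56² + 0.15² + 0.02² + 0.04² + 0.07² + 0.16² = 0.3136 + 0.0225 + 0.0004 + 0.0016 + 0.0049 + 0.0256 = 0.3686
B = 1 / 0.3686 = 2.7130
Bₛ = (B − 1)/(n − 1) = (2.7130 − 1)/(6 − 1) = 1.7130/5 = 0.3426

0.34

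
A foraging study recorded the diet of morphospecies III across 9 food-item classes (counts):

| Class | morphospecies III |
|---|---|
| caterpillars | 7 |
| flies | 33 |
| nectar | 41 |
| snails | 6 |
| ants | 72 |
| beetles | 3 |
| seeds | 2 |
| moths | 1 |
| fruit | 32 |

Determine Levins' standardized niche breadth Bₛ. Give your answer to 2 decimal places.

0.41

Proportions for morphospecies III (n=197): 7/197=0.0355, 33/197=0.1675, 41/197=0.2081, 6/197=0.0305, 72/197=0.3655, 3/197=0.0152, 2/197=0.0102, 1/197=0.0051, 32/197=0.1624
Σpᵢ² = 0.0355² + 0.1675² + 0.2081² + 0.0305² + 0.3655² + 0.0152² + 0.0102² + 0.0051² + 0.1624² = 0.001260 + 0.028056 + 0.043306 + 0.000930 + 0.133590 + 0.000231 + 0.000104 + 0.000026 + 0.026374 = 0.233877
B = 1 / 0.233877 = 4.2758
Bₛ = (B − 1)/(n − 1) = (4.2758 − 1)/(9 − 1) = 3.2758/8 = 0.4095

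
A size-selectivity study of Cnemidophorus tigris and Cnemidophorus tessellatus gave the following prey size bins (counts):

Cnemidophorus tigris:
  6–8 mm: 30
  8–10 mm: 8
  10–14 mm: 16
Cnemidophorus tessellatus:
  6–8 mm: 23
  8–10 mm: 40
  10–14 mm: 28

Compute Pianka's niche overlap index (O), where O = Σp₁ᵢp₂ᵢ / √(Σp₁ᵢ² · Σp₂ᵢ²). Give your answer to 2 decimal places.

0.77

Proportions for Cnemidophorus tigris (n=54): 30/54=0.5556, 8/54=0.1481, 16/54=0.2963
Proportions for Cnemidophorus tessellatus (n=91): 23/91=0.2527, 40/91=0.4396, 28/91=0.3077
Σ p₁ᵢp₂ᵢ = 0.140400 + 0.065105 + 0.091172 = 0.296677
Σp_1ᵢ² = 0.5556² + 0.1481² + 0.2963² = 0.308691 + 0.021934 + 0.087794 = 0.418419
Σp_2ᵢ² = 0.2527² + 0.4396² + 0.3077² = 0.063857 + 0.193248 + 0.094679 = 0.351784
O = 0.296677 / √(0.418419 × 0.351784) = 0.296677 / 0.3836575 = 0.7733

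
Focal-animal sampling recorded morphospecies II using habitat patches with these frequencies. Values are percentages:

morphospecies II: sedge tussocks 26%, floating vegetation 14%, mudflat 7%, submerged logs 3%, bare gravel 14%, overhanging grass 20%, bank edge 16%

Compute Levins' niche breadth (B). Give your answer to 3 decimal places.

5.612

Convert percentages to proportions (divide by 100).
Σpᵢ² = 0.26² + 0.14² + 0.07² + 0.03² + 0.14² + 0.20² + 0.16² = 0.0676 + 0.0196 + 0.0049 + 0.0009 + 0.0196 + 0.0400 + 0.0256 = 0.1782
B = 1 / 0.1782 = 5.61167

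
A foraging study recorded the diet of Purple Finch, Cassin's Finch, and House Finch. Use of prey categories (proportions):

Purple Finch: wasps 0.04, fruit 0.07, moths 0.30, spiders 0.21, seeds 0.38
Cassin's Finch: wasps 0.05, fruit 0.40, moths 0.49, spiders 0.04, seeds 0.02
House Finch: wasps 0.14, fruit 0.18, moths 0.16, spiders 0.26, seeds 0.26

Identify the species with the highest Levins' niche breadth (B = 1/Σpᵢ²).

House Finch

Σp_Purpᵢ² = 0.04² + 0.07² + 0.30² + 0.21² + 0.38² = 0.0016 + 0.0049 + 0.0900 + 0.0441 + 0.1444 = 0.2850
B_Purp = 1 / 0.2850 = 3.5088
Σp_Cassᵢ² = 0.05² + 0.40² + 0.49² + 0.04² + 0.02² = 0.0025 + 0.1600 + 0.2401 + 0.0016 + 0.0004 = 0.4046
B_Cass = 1 / 0.4046 = 2.4716
Σp_Housᵢ² = 0.14² + 0.18² + 0.16² + 0.26² + 0.26² = 0.0196 + 0.0324 + 0.0256 + 0.0676 + 0.0676 = 0.2128
B_Hous = 1 / 0.2128 = 4.6992
Highest B → broadest niche (most generalist): House Finch (B = 4.70).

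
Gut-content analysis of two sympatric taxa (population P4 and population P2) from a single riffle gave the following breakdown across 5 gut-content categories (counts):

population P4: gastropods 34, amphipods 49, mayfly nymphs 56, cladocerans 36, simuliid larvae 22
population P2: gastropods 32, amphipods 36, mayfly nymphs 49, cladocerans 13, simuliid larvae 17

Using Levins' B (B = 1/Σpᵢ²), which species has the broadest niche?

population P4

Proportions for population P4 (n=197): 34/197=0.1726, 49/197=0.2487, 56/197=0.2843, 36/197=0.1827, 22/197=0.1117
Proportions for population P2 (n=147): 32/147=0.2177, 36/147=0.2449, 49/147=0.3333, 13/147=0.0884, 17/147=0.1156
Σp_P4ᵢ² = 0.1726² + 0.2487² + 0.2843² + 0.1827² + 0.1117² = 0.029791 + 0.061852 + 0.080826 + 0.033379 + 0.012477 = 0.218325
B_P4 = 1 / 0.218325 = 4.5803
Σp_P2ᵢ² = 0.2177² + 0.2449² + 0.3333² + 0.0884² + 0.1156² = 0.047393 + 0.059976 + 0.111089 + 0.007815 + 0.013363 = 0.239636
B_P2 = 1 / 0.239636 = 4.1730
Highest B → broadest niche (most generalist): population P4 (B = 4.58).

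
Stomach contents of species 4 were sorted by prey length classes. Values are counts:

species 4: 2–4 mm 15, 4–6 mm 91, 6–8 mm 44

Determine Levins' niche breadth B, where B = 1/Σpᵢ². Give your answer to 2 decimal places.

Proportions for species 4 (n=150): 15/150=0.1000, 91/150=0.6067, 44/150=0.2933
Σpᵢ² = 0.1000² + 0.6067² + 0.2933² = 0.010000 + 0.368085 + 0.086025 = 0.464110
B = 1 / 0.464110 = 2.1547

2.15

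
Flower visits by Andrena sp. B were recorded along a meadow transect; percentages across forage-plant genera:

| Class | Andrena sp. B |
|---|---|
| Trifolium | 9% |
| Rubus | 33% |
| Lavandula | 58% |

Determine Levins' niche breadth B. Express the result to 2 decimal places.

Convert percentages to proportions (divide by 100).
Σpᵢ² = 0.09² + 0.33² + 0.58² = 0.0081 + 0.1089 + 0.3364 = 0.4534
B = 1 / 0.4534 = 2.2056

2.21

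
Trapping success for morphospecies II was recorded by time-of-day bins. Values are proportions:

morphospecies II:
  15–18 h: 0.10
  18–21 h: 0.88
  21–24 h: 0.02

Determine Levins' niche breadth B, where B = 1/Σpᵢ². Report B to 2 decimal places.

Σpᵢ² = 0.10² + 0.88² + 0.02² = 0.0100 + 0.7744 + 0.0004 = 0.7848
B = 1 / 0.7848 = 1.2742

1.27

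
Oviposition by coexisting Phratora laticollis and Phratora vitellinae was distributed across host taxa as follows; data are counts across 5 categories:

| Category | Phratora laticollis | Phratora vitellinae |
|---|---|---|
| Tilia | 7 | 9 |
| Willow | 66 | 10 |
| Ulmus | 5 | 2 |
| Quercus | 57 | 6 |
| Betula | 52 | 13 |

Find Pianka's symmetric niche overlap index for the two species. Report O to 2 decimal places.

0.87

Proportions for Phratora laticollis (n=187): 7/187=0.0374, 66/187=0.3529, 5/187=0.0267, 57/187=0.3048, 52/187=0.2781
Proportions for Phratora vitellinae (n=40): 9/40=0.2250, 10/40=0.2500, 2/40=0.0500, 6/40=0.1500, 13/40=0.3250
Σ p₁ᵢp₂ᵢ = 0.008415 + 0.088225 + 0.001335 + 0.045720 + 0.090383 = 0.234078
Σp_1ᵢ² = 0.0374² + 0.3529² + 0.0267² + 0.3048² + 0.2781² = 0.001399 + 0.124538 + 0.000713 + 0.092903 + 0.077340 = 0.296893
Σp_2ᵢ² = 0.2250² + 0.2500² + 0.0500² + 0.1500² + 0.3250² = 0.050625 + 0.062500 + 0.002500 + 0.022500 + 0.105625 = 0.243750
O = 0.234078 / √(0.296893 × 0.243750) = 0.234078 / 0.2690124 = 0.8701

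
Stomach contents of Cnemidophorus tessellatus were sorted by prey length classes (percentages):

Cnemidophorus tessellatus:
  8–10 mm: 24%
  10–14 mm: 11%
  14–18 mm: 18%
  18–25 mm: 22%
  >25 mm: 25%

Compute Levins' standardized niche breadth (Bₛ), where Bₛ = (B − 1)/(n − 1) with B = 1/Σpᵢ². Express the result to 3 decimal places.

0.924

Convert percentages to proportions (divide by 100).
Σpᵢ² = 0.24² + 0.11² + 0.18² + 0.22² + 0.25² = 0.0576 + 0.0121 + 0.0324 + 0.0484 + 0.0625 = 0.2130
B = 1 / 0.2130 = 4.69484
Bₛ = (B − 1)/(n − 1) = (4.69484 − 1)/(5 − 1) = 3.69484/4 = 0.92371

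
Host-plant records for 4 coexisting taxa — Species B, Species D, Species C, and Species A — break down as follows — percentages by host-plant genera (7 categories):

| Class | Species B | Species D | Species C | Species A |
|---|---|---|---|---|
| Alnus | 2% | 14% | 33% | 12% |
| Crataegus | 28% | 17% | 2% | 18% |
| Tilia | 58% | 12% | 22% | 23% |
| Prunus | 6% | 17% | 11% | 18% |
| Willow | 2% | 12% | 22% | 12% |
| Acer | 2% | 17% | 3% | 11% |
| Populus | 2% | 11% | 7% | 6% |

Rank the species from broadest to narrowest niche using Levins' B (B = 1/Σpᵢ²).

Species D > Species A > Species C > Species B

Convert percentages to proportions (divide by 100).
Σp_Bᵢ² = 0.02² + 0.28² + 0.58² + 0.06² + 0.02² + 0.02² + 0.02² = 0.0004 + 0.0784 + 0.3364 + 0.0036 + 0.0004 + 0.0004 + 0.0004 = 0.4200
B_B = 1 / 0.4200 = 2.3810
Σp_Dᵢ² = 0.14² + 0.17² + 0.12² + 0.17² + 0.12² + 0.17² + 0.11² = 0.0196 + 0.0289 + 0.0144 + 0.0289 + 0.0144 + 0.0289 + 0.0121 = 0.1472
B_D = 1 / 0.1472 = 6.7935
Σp_Cᵢ² = 0.33² + 0.02² + 0.22² + 0.11² + 0.22² + 0.03² + 0.07² = 0.1089 + 0.0004 + 0.0484 + 0.0121 + 0.0484 + 0.0009 + 0.0049 = 0.2240
B_C = 1 / 0.2240 = 4.4643
Σp_Aᵢ² = 0.12² + 0.18² + 0.23² + 0.18² + 0.12² + 0.11² + 0.06² = 0.0144 + 0.0324 + 0.0529 + 0.0324 + 0.0144 + 0.0121 + 0.0036 = 0.1622
B_A = 1 / 0.1622 = 6.1652
Ranking by B (broadest → narrowest): Species D (6.79) > Species A (6.17) > Species C (4.46) > Species B (2.38)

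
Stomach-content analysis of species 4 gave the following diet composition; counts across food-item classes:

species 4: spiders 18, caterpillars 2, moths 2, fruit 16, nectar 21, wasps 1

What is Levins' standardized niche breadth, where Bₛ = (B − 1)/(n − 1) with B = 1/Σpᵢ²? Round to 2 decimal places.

Proportions for species 4 (n=60): 18/60=0.3000, 2/60=0.0333, 2/60=0.0333, 16/60=0.2667, 21/60=0.3500, 1/60=0.0167
Σpᵢ² = 0.3000² + 0.0333² + 0.0333² + 0.2667² + 0.3500² + 0.0167² = 0.090000 + 0.001109 + 0.001109 + 0.071129 + 0.122500 + 0.000279 = 0.286126
B = 1 / 0.286126 = 3.4950
Bₛ = (B − 1)/(n − 1) = (3.4950 − 1)/(6 − 1) = 2.4950/5 = 0.4990

0.50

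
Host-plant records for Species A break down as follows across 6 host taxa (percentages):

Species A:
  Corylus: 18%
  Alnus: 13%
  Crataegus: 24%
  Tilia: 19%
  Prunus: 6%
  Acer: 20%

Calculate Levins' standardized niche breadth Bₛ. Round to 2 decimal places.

Convert percentages to proportions (divide by 100).
Σpᵢ² = 0.18² + 0.13² + 0.24² + 0.19² + 0.06² + 0.20² = 0.0324 + 0.0169 + 0.0576 + 0.0361 + 0.0036 + 0.0400 = 0.1866
B = 1 / 0.1866 = 5.3591
Bₛ = (B − 1)/(n − 1) = (5.3591 − 1)/(6 − 1) = 4.3591/5 = 0.8718

0.87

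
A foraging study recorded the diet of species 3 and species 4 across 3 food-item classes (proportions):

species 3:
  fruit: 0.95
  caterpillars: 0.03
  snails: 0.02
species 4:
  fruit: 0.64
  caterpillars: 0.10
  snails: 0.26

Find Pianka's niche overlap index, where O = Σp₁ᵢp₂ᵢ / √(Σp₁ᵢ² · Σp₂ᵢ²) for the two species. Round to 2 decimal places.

Σ p₁ᵢp₂ᵢ = 0.6080 + 0.0030 + 0.0052 = 0.6162
Σp_1ᵢ² = 0.95² + 0.03² + 0.02² = 0.9025 + 0.0009 + 0.0004 = 0.9038
Σp_2ᵢ² = 0.64² + 0.10² + 0.26² = 0.4096 + 0.0100 + 0.0676 = 0.4872
O = 0.6162 / √(0.9038 × 0.4872) = 0.6162 / 0.66357 = 0.9286

0.93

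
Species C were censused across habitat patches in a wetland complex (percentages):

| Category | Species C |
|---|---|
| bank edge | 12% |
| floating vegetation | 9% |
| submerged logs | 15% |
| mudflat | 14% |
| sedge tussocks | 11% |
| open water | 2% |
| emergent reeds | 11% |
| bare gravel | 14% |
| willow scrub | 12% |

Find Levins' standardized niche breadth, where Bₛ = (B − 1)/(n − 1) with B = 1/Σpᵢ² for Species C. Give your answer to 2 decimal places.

0.89

Convert percentages to proportions (divide by 100).
Σpᵢ² = 0.12² + 0.09² + 0.15² + 0.14² + 0.11² + 0.02² + 0.11² + 0.14² + 0.12² = 0.0144 + 0.0081 + 0.0225 + 0.0196 + 0.0121 + 0.0004 + 0.0121 + 0.0196 + 0.0144 = 0.1232
B = 1 / 0.1232 = 8.1169
Bₛ = (B − 1)/(n − 1) = (8.1169 − 1)/(9 − 1) = 7.1169/8 = 0.8896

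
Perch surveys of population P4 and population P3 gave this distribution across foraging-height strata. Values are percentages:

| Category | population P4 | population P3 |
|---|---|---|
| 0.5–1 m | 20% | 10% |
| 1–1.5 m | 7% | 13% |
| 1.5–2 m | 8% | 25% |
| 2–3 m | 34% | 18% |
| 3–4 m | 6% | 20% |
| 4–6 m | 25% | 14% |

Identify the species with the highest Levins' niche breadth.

Convert percentages to proportions (divide by 100).
Σp_P4ᵢ² = 0.20² + 0.07² + 0.08² + 0.34² + 0.06² + 0.25² = 0.0400 + 0.0049 + 0.0064 + 0.1156 + 0.0036 + 0.0625 = 0.2330
B_P4 = 1 / 0.2330 = 4.2918
Σp_P3ᵢ² = 0.10² + 0.13² + 0.25² + 0.18² + 0.20² + 0.14² = 0.0100 + 0.0169 + 0.0625 + 0.0324 + 0.0400 + 0.0196 = 0.1814
B_P3 = 1 / 0.1814 = 5.5127
Highest B → broadest niche (most generalist): population P3 (B = 5.51).

population P3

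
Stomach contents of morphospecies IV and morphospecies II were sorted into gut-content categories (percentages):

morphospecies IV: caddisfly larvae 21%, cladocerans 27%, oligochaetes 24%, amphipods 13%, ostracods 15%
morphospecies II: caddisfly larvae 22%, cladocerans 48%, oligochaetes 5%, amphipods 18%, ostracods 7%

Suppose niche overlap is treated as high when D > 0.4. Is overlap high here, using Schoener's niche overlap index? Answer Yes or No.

Convert percentages to proportions (divide by 100).
Σ|p₁ᵢ − p₂ᵢ| = 0.01 + 0.21 + 0.19 + 0.05 + 0.08 = 0.54
D = 1 − ½ × 0.54 = 1 − 0.270 = 0.7300
D = 0.7300 > 0.4 → Yes.

Yes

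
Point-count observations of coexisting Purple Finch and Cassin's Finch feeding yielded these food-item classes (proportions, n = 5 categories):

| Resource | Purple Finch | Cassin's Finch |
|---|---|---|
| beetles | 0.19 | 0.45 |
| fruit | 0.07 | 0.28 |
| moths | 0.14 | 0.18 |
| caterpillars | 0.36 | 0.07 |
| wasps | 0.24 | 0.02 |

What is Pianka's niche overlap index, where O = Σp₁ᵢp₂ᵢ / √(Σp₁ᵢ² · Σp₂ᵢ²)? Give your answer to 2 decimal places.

0.57

Σ p₁ᵢp₂ᵢ = 0.0855 + 0.0196 + 0.0252 + 0.0252 + 0.0048 = 0.1603
Σp_1ᵢ² = 0.19² + 0.07² + 0.14² + 0.36² + 0.24² = 0.0361 + 0.0049 + 0.0196 + 0.1296 + 0.0576 = 0.2478
Σp_2ᵢ² = 0.45² + 0.28² + 0.18² + 0.07² + 0.02² = 0.2025 + 0.0784 + 0.0324 + 0.0049 + 0.0004 = 0.3186
O = 0.1603 / √(0.2478 × 0.3186) = 0.1603 / 0.28098 = 0.5705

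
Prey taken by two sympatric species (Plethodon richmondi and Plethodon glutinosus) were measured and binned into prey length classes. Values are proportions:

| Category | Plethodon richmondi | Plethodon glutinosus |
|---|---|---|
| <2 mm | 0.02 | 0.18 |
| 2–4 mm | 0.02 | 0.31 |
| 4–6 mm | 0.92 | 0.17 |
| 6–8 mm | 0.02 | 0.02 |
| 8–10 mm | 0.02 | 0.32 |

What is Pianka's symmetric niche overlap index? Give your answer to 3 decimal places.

0.368

Σ p₁ᵢp₂ᵢ = 0.0036 + 0.0062 + 0.1564 + 0.0004 + 0.0064 = 0.1730
Σp_1ᵢ² = 0.02² + 0.02² + 0.92² + 0.02² + 0.02² = 0.0004 + 0.0004 + 0.8464 + 0.0004 + 0.0004 = 0.8480
Σp_2ᵢ² = 0.18² + 0.31² + 0.17² + 0.02² + 0.32² = 0.0324 + 0.0961 + 0.0289 + 0.0004 + 0.1024 = 0.2602
O = 0.1730 / √(0.8480 × 0.2602) = 0.1730 / 0.469734 = 0.36829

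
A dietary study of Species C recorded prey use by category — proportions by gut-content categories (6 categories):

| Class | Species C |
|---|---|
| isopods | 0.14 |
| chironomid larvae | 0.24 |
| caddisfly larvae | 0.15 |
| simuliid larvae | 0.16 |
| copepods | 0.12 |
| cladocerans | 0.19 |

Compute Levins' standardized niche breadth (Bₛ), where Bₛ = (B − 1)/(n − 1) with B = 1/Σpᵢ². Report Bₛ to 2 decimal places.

Σpᵢ² = 0.14² + 0.24² + 0.15² + 0.16² + 0.12² + 0.19² = 0.0196 + 0.0576 + 0.0225 + 0.0256 + 0.0144 + 0.0361 = 0.1758
B = 1 / 0.1758 = 5.6883
Bₛ = (B − 1)/(n − 1) = (5.6883 − 1)/(6 − 1) = 4.6883/5 = 0.9377

0.94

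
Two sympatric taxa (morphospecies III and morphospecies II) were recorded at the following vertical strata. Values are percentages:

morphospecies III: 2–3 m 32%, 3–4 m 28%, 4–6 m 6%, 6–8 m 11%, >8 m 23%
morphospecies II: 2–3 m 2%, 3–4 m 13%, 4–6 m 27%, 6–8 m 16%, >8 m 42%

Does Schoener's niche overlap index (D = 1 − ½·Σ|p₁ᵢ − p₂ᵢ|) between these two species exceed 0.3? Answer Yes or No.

Convert percentages to proportions (divide by 100).
Σ|p₁ᵢ − p₂ᵢ| = 0.30 + 0.15 + 0.21 + 0.05 + 0.19 = 0.90
D = 1 − ½ × 0.90 = 1 − 0.450 = 0.5500
D = 0.5500 > 0.3 → Yes.

Yes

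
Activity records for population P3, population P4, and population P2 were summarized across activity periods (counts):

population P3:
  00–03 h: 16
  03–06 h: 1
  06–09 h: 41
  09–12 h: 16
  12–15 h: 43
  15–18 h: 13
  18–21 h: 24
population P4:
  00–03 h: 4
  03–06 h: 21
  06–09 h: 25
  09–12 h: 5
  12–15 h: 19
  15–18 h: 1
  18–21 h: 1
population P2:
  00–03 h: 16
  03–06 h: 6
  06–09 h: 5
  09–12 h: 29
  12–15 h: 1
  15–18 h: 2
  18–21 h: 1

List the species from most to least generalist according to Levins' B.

population P3 > population P4 > population P2

Proportions for population P3 (n=154): 16/154=0.1039, 1/154=0.0065, 41/154=0.2662, 16/154=0.1039, 43/154=0.2792, 13/154=0.0844, 24/154=0.1558
Proportions for population P4 (n=76): 4/76=0.0526, 21/76=0.2763, 25/76=0.3289, 5/76=0.0658, 19/76=0.2500, 1/76=0.0132, 1/76=0.0132
Proportions for population P2 (n=60): 16/60=0.2667, 6/60=0.1000, 5/60=0.0833, 29/60=0.4833, 1/60=0.0167, 2/60=0.0333, 1/60=0.0167
Σp_P3ᵢ² = 0.1039² + 0.0065² + 0.2662² + 0.1039² + 0.2792² + 0.0844² + 0.1558² = 0.010795 + 0.000042 + 0.070862 + 0.010795 + 0.077953 + 0.007123 + 0.024274 = 0.201844
B_P3 = 1 / 0.201844 = 4.9543
Σp_P4ᵢ² = 0.0526² + 0.2763² + 0.3289² + 0.0658² + 0.2500² + 0.0132² + 0.0132² = 0.002767 + 0.076342 + 0.108175 + 0.004330 + 0.062500 + 0.000174 + 0.000174 = 0.254462
B_P4 = 1 / 0.254462 = 3.9299
Σp_P2ᵢ² = 0.2667² + 0.1000² + 0.0833² + 0.4833² + 0.0167² + 0.0333² + 0.0167² = 0.071129 + 0.010000 + 0.006939 + 0.233579 + 0.000279 + 0.001109 + 0.000279 = 0.323314
B_P2 = 1 / 0.323314 = 3.0930
Ranking by B (broadest → narrowest): population P3 (4.95) > population P4 (3.93) > population P2 (3.09)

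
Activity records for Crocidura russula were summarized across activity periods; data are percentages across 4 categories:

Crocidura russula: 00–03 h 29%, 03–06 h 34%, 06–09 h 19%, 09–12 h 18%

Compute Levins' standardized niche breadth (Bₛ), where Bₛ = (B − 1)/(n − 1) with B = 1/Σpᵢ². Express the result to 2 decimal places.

Convert percentages to proportions (divide by 100).
Σpᵢ² = 0.29² + 0.34² + 0.19² + 0.18² = 0.0841 + 0.1156 + 0.0361 + 0.0324 = 0.2682
B = 1 / 0.2682 = 3.7286
Bₛ = (B − 1)/(n − 1) = (3.7286 − 1)/(4 − 1) = 2.7286/3 = 0.9095

0.91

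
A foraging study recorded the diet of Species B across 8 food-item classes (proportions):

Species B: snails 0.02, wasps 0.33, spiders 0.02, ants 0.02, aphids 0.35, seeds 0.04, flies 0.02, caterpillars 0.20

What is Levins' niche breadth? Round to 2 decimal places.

3.64

Σpᵢ² = 0.02² + 0.33² + 0.02² + 0.02² + 0.35² + 0.04² + 0.02² + 0.20² = 0.0004 + 0.1089 + 0.0004 + 0.0004 + 0.1225 + 0.0016 + 0.0004 + 0.0400 = 0.2746
B = 1 / 0.2746 = 3.6417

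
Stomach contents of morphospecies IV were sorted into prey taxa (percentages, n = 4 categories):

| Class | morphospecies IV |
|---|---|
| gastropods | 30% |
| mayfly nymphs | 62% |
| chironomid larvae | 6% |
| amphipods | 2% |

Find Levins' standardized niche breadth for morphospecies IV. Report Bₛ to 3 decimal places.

0.363

Convert percentages to proportions (divide by 100).
Σpᵢ² = 0.30² + 0.62² + 0.06² + 0.02² = 0.0900 + 0.3844 + 0.0036 + 0.0004 = 0.4784
B = 1 / 0.4784 = 2.09030
Bₛ = (B − 1)/(n − 1) = (2.09030 − 1)/(4 − 1) = 1.09030/3 = 0.36343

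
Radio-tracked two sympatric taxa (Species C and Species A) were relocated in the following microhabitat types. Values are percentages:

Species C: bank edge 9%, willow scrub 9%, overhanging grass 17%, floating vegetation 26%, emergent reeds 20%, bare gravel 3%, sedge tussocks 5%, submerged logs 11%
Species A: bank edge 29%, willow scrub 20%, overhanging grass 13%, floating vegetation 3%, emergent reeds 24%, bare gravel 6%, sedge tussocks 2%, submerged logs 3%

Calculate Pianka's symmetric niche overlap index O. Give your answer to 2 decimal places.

0.69

Convert percentages to proportions (divide by 100).
Σ p₁ᵢp₂ᵢ = 0.0261 + 0.0180 + 0.0221 + 0.0078 + 0.0480 + 0.0018 + 0.0010 + 0.0033 = 0.1281
Σp_1ᵢ² = 0.09² + 0.09² + 0.17² + 0.26² + 0.20² + 0.03² + 0.05² + 0.11² = 0.0081 + 0.0081 + 0.0289 + 0.0676 + 0.0400 + 0.0009 + 0.0025 + 0.0121 = 0.1682
Σp_2ᵢ² = 0.29² + 0.20² + 0.13² + 0.03² + 0.24² + 0.06² + 0.02² + 0.03² = 0.0841 + 0.0400 + 0.0169 + 0.0009 + 0.0576 + 0.0036 + 0.0004 + 0.0009 = 0.2044
O = 0.1281 / √(0.1682 × 0.2044) = 0.1281 / 0.18542 = 0.6909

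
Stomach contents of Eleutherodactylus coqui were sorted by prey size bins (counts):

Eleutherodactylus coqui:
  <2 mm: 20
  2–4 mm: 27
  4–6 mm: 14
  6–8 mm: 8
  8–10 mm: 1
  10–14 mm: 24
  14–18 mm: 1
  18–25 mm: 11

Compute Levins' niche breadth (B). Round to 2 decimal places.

Proportions for Eleutherodactylus coqui (n=106): 20/106=0.1887, 27/106=0.2547, 14/106=0.1321, 8/106=0.0755, 1/106=0.0094, 24/106=0.2264, 1/106=0.0094, 11/106=0.1038
Σpᵢ² = 0.1887² + 0.2547² + 0.1321² + 0.0755² + 0.0094² + 0.2264² + 0.0094² + 0.1038² = 0.035608 + 0.064872 + 0.017450 + 0.005700 + 0.000088 + 0.051257 + 0.000088 + 0.010774 = 0.185837
B = 1 / 0.185837 = 5.3811

5.38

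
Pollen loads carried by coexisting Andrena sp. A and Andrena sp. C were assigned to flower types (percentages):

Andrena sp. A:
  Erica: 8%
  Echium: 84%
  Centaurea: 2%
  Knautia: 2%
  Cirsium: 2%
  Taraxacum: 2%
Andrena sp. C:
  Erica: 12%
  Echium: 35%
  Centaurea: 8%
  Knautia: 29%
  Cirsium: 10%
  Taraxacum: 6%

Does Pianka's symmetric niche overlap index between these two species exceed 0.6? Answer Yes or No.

Convert percentages to proportions (divide by 100).
Σ p₁ᵢp₂ᵢ = 0.0096 + 0.2940 + 0.0016 + 0.0058 + 0.0020 + 0.0012 = 0.3142
Σp_1ᵢ² = 0.08² + 0.84² + 0.02² + 0.02² + 0.02² + 0.02² = 0.0064 + 0.7056 + 0.0004 + 0.0004 + 0.0004 + 0.0004 = 0.7136
Σp_2ᵢ² = 0.12² + 0.35² + 0.08² + 0.29² + 0.10² + 0.06² = 0.0144 + 0.1225 + 0.0064 + 0.0841 + 0.0100 + 0.0036 = 0.2410
O = 0.3142 / √(0.7136 × 0.2410) = 0.3142 / 0.41470 = 0.7577
O = 0.7577 > 0.6 → Yes.

Yes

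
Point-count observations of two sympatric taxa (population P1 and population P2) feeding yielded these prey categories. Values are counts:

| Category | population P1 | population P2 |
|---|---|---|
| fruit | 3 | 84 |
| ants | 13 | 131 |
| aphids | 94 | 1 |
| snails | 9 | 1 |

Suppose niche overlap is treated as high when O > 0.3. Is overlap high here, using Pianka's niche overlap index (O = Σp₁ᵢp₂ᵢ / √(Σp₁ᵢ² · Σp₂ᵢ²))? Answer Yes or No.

No

Proportions for population P1 (n=119): 3/119=0.0252, 13/119=0.1092, 94/119=0.7899, 9/119=0.0756
Proportions for population P2 (n=217): 84/217=0.3871, 131/217=0.6037, 1/217=0.0046, 1/217=0.0046
Σ p₁ᵢp₂ᵢ = 0.009755 + 0.065924 + 0.003634 + 0.000348 = 0.079661
Σp_1ᵢ² = 0.0252² + 0.1092² + 0.7899² + 0.0756² = 0.000635 + 0.011925 + 0.623942 + 0.005715 = 0.642217
Σp_2ᵢ² = 0.3871² + 0.6037² + 0.0046² + 0.0046² = 0.149846 + 0.364454 + 0.000021 + 0.000021 = 0.514342
O = 0.079661 / √(0.642217 × 0.514342) = 0.079661 / 0.5747340 = 0.1386
O = 0.1386 < 0.3 → No.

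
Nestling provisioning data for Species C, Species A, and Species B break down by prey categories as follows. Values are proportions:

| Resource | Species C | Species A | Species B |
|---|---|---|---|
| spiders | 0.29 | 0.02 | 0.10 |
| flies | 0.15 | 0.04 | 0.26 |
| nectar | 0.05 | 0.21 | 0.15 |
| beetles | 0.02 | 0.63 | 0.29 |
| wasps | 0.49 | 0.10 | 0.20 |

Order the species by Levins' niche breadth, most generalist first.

Σp_Cᵢ² = 0.29² + 0.15² + 0.05² + 0.02² + 0.49² = 0.0841 + 0.0225 + 0.0025 + 0.0004 + 0.2401 = 0.3496
B_C = 1 / 0.3496 = 2.8604
Σp_Aᵢ² = 0.02² + 0.04² + 0.21² + 0.63² + 0.10² = 0.0004 + 0.0016 + 0.0441 + 0.3969 + 0.0100 = 0.4530
B_A = 1 / 0.4530 = 2.2075
Σp_Bᵢ² = 0.10² + 0.26² + 0.15² + 0.29² + 0.20² = 0.0100 + 0.0676 + 0.0225 + 0.0841 + 0.0400 = 0.2242
B_B = 1 / 0.2242 = 4.4603
Ranking by B (broadest → narrowest): Species B (4.46) > Species C (2.86) > Species A (2.21)

Species B > Species C > Species A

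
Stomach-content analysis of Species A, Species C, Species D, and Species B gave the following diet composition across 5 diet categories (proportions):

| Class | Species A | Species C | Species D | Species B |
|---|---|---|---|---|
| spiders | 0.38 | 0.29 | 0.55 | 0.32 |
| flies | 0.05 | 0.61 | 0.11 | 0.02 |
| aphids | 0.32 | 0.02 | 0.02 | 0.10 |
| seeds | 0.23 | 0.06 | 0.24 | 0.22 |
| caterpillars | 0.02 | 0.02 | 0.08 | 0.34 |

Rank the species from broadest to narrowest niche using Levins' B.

Species B > Species A > Species D > Species C

Σp_Aᵢ² = 0.38² + 0.05² + 0.32² + 0.23² + 0.02² = 0.1444 + 0.0025 + 0.1024 + 0.0529 + 0.0004 = 0.3026
B_A = 1 / 0.3026 = 3.3047
Σp_Cᵢ² = 0.29² + 0.61² + 0.02² + 0.06² + 0.02² = 0.0841 + 0.3721 + 0.0004 + 0.0036 + 0.0004 = 0.4606
B_C = 1 / 0.4606 = 2.1711
Σp_Dᵢ² = 0.55² + 0.11² + 0.02² + 0.24² + 0.08² = 0.3025 + 0.0121 + 0.0004 + 0.0576 + 0.0064 = 0.3790
B_D = 1 / 0.3790 = 2.6385
Σp_Bᵢ² = 0.32² + 0.02² + 0.10² + 0.22² + 0.34² = 0.1024 + 0.0004 + 0.0100 + 0.0484 + 0.1156 = 0.2768
B_B = 1 / 0.2768 = 3.6127
Ranking by B (broadest → narrowest): Species B (3.61) > Species A (3.30) > Species D (2.64) > Species C (2.17)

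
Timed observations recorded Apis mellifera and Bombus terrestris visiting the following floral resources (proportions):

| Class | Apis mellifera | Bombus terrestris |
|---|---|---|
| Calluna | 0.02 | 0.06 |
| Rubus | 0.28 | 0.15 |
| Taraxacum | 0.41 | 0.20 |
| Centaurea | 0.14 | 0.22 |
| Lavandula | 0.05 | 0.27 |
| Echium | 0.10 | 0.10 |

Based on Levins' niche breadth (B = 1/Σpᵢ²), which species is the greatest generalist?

Σp_mellᵢ² = 0.02² + 0.28² + 0.41² + 0.14² + 0.05² + 0.10² = 0.0004 + 0.0784 + 0.1681 + 0.0196 + 0.0025 + 0.0100 = 0.2790
B_mell = 1 / 0.2790 = 3.5842
Σp_terrᵢ² = 0.06² + 0.15² + 0.20² + 0.22² + 0.27² + 0.10² = 0.0036 + 0.0225 + 0.0400 + 0.0484 + 0.0729 + 0.0100 = 0.1974
B_terr = 1 / 0.1974 = 5.0659
Highest B → broadest niche (most generalist): Bombus terrestris (B = 5.07).

Bombus terrestris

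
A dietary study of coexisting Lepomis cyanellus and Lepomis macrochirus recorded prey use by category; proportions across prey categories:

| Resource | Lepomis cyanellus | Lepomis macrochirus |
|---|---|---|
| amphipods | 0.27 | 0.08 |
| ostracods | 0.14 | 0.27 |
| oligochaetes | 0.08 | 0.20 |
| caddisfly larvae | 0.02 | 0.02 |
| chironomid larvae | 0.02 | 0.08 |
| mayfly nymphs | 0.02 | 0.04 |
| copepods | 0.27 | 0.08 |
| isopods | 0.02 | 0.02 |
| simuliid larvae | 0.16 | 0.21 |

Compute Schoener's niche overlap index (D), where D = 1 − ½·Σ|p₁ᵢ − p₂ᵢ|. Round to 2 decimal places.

Σ|p₁ᵢ − p₂ᵢ| = 0.19 + 0.13 + 0.12 + 0.00 + 0.06 + 0.02 + 0.19 + 0.00 + 0.05 = 0.76
D = 1 − ½ × 0.76 = 1 − 0.380 = 0.6200

0.62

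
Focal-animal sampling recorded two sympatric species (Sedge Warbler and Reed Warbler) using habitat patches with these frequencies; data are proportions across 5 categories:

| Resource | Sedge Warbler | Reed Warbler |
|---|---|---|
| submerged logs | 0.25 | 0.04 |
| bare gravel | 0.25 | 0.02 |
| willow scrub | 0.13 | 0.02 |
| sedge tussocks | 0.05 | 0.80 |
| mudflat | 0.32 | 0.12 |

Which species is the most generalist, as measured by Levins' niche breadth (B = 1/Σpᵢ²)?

Σp_Sedgᵢ² = 0.25² + 0.25² + 0.13² + 0.05² + 0.32² = 0.0625 + 0.0625 + 0.0169 + 0.0025 + 0.1024 = 0.2468
B_Sedg = 1 / 0.2468 = 4.0519
Σp_Reedᵢ² = 0.04² + 0.02² + 0.02² + 0.80² + 0.12² = 0.0016 + 0.0004 + 0.0004 + 0.6400 + 0.0144 = 0.6568
B_Reed = 1 / 0.6568 = 1.5225
Highest B → broadest niche (most generalist): Sedge Warbler (B = 4.05).

Sedge Warbler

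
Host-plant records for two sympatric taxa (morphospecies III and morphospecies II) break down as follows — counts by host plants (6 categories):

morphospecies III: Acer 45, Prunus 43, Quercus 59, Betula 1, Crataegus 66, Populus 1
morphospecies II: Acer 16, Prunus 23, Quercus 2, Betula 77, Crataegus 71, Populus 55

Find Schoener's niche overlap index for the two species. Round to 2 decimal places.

Proportions for morphospecies III (n=215): 45/215=0.2093, 43/215=0.2000, 59/215=0.2744, 1/215=0.0047, 66/215=0.3070, 1/215=0.0047
Proportions for morphospecies II (n=244): 16/244=0.0656, 23/244=0.0943, 2/244=0.0082, 77/244=0.3156, 71/244=0.2910, 55/244=0.2254
Σ|p₁ᵢ − p₂ᵢ| = 0.1437 + 0.1057 + 0.2662 + 0.3109 + 0.0160 + 0.2207 = 1.0632
D = 1 − ½ × 1.0632 = 1 − 0.53160 = 0.46840

0.47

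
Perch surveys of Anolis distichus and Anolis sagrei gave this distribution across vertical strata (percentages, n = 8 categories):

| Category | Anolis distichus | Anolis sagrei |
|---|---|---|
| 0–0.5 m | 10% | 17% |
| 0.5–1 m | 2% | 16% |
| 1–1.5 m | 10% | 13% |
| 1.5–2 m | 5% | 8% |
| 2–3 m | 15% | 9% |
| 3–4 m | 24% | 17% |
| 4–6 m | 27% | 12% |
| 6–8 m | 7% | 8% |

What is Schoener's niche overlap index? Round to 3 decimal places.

0.720

Convert percentages to proportions (divide by 100).
Σ|p₁ᵢ − p₂ᵢ| = 0.07 + 0.14 + 0.03 + 0.03 + 0.06 + 0.07 + 0.15 + 0.01 = 0.56
D = 1 − ½ × 0.56 = 1 − 0.280 = 0.72000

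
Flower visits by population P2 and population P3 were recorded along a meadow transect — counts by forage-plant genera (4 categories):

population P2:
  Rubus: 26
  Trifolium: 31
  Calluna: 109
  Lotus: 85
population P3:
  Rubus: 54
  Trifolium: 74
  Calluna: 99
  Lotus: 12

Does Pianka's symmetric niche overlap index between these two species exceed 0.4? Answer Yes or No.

Yes

Proportions for population P2 (n=251): 26/251=0.1036, 31/251=0.1235, 109/251=0.4343, 85/251=0.3386
Proportions for population P3 (n=239): 54/239=0.2259, 74/239=0.3096, 99/239=0.4142, 12/239=0.0502
Σ p₁ᵢp₂ᵢ = 0.023403 + 0.038236 + 0.179887 + 0.016998 = 0.258524
Σp_1ᵢ² = 0.1036² + 0.1235² + 0.4343² + 0.3386² = 0.010733 + 0.015252 + 0.188616 + 0.114650 = 0.329251
Σp_2ᵢ² = 0.2259² + 0.3096² + 0.4142² + 0.0502² = 0.051031 + 0.095852 + 0.171562 + 0.002520 = 0.320965
O = 0.258524 / √(0.329251 × 0.320965) = 0.258524 / 0.3250816 = 0.7953
O = 0.7953 > 0.4 → Yes.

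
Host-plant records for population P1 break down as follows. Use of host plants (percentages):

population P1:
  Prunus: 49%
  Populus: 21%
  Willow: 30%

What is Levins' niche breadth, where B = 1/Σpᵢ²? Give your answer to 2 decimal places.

2.67

Convert percentages to proportions (divide by 100).
Σpᵢ² = 0.49² + 0.21² + 0.30² = 0.2401 + 0.0441 + 0.0900 = 0.3742
B = 1 / 0.3742 = 2.6724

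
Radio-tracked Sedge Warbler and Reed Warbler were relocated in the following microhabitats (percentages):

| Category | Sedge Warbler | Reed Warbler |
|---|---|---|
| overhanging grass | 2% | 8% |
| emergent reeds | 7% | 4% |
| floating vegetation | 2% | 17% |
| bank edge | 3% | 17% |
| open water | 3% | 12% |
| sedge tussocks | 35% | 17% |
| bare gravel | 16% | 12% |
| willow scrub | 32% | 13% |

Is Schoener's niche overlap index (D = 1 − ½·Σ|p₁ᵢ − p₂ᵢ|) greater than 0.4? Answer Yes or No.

Convert percentages to proportions (divide by 100).
Σ|p₁ᵢ − p₂ᵢ| = 0.06 + 0.03 + 0.15 + 0.14 + 0.09 + 0.18 + 0.04 + 0.19 = 0.88
D = 1 − ½ × 0.88 = 1 − 0.440 = 0.5600
D = 0.5600 > 0.4 → Yes.

Yes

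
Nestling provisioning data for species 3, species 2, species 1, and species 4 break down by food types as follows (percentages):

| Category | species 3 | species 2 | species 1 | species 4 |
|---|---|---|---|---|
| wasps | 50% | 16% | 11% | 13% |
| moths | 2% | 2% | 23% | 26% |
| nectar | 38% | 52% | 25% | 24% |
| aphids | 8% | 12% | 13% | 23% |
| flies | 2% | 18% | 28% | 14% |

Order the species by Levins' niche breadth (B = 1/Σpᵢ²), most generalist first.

Convert percentages to proportions (divide by 100).
Σp_3ᵢ² = 0.50² + 0.02² + 0.38² + 0.08² + 0.02² = 0.2500 + 0.0004 + 0.1444 + 0.0064 + 0.0004 = 0.4016
B_3 = 1 / 0.4016 = 2.4900
Σp_2ᵢ² = 0.16² + 0.02² + 0.52² + 0.12² + 0.18² = 0.0256 + 0.0004 + 0.2704 + 0.0144 + 0.0324 = 0.3432
B_2 = 1 / 0.3432 = 2.9138
Σp_1ᵢ² = 0.11² + 0.23² + 0.25² + 0.13² + 0.28² = 0.0121 + 0.0529 + 0.0625 + 0.0169 + 0.0784 = 0.2228
B_1 = 1 / 0.2228 = 4.4883
Σp_4ᵢ² = 0.13² + 0.26² + 0.24² + 0.23² + 0.14² = 0.0169 + 0.0676 + 0.0576 + 0.0529 + 0.0196 = 0.2146
B_4 = 1 / 0.2146 = 4.6598
Ranking by B (broadest → narrowest): species 4 (4.66) > species 1 (4.49) > species 2 (2.91) > species 3 (2.49)

species 4 > species 1 > species 2 > species 3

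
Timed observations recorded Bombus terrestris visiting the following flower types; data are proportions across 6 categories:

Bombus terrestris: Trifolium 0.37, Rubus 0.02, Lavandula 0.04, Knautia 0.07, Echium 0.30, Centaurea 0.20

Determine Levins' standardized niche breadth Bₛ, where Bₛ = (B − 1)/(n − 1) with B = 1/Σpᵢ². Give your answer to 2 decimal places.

0.53

Σpᵢ² = 0.37² + 0.02² + 0.04² + 0.07² + 0.30² + 0.20² = 0.1369 + 0.0004 + 0.0016 + 0.0049 + 0.0900 + 0.0400 = 0.2738
B = 1 / 0.2738 = 3.6523
Bₛ = (B − 1)/(n − 1) = (3.6523 − 1)/(6 − 1) = 2.6523/5 = 0.5305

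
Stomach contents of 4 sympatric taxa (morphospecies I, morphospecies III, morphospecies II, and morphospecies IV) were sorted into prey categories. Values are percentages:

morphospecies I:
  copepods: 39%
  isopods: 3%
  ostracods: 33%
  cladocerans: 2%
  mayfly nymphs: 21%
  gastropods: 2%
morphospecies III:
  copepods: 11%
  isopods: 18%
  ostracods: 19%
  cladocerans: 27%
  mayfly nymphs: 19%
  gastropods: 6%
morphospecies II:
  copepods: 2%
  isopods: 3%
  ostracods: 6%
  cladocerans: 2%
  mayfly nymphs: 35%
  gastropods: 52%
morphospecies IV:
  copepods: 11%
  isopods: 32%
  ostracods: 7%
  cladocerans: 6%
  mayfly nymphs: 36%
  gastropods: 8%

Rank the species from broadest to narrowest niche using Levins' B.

Convert percentages to proportions (divide by 100).
Σp_Iᵢ² = 0.39² + 0.03² + 0.33² + 0.02² + 0.21² + 0.02² = 0.1521 + 0.0009 + 0.1089 + 0.0004 + 0.0441 + 0.0004 = 0.3068
B_I = 1 / 0.3068 = 3.2595
Σp_IIIᵢ² = 0.11² + 0.18² + 0.19² + 0.27² + 0.19² + 0.06² = 0.0121 + 0.0324 + 0.0361 + 0.0729 + 0.0361 + 0.0036 = 0.1932
B_III = 1 / 0.1932 = 5.1760
Σp_IIᵢ² = 0.02² + 0.03² + 0.06² + 0.02² + 0.35² + 0.52² = 0.0004 + 0.0009 + 0.0036 + 0.0004 + 0.1225 + 0.2704 = 0.3982
B_II = 1 / 0.3982 = 2.5113
Σp_IVᵢ² = 0.11² + 0.32² + 0.07² + 0.06² + 0.36² + 0.08² = 0.0121 + 0.1024 + 0.0049 + 0.0036 + 0.1296 + 0.0064 = 0.2590
B_IV = 1 / 0.2590 = 3.8610
Ranking by B (broadest → narrowest): morphospecies III (5.18) > morphospecies IV (3.86) > morphospecies I (3.26) > morphospecies II (2.51)

morphospecies III > morphospecies IV > morphospecies I > morphospecies II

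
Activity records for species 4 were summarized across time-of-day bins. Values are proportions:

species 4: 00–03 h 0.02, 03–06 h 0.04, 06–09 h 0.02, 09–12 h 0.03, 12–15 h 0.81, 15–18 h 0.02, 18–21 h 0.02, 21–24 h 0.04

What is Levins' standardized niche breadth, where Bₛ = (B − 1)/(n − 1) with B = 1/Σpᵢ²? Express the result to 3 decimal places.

Σpᵢ² = 0.02² + 0.04² + 0.02² + 0.03² + 0.81² + 0.02² + 0.02² + 0.04² = 0.0004 + 0.0016 + 0.0004 + 0.0009 + 0.6561 + 0.0004 + 0.0004 + 0.0016 = 0.6618
B = 1 / 0.6618 = 1.51103
Bₛ = (B − 1)/(n − 1) = (1.51103 − 1)/(8 − 1) = 0.51103/7 = 0.07300

0.073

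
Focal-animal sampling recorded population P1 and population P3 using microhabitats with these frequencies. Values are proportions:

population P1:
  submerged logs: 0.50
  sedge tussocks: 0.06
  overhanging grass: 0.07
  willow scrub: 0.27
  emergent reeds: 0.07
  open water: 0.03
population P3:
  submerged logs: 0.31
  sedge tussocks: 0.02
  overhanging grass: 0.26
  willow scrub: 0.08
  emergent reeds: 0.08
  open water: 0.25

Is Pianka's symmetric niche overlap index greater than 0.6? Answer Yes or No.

Yes

Σ p₁ᵢp₂ᵢ = 0.1550 + 0.0012 + 0.0182 + 0.0216 + 0.0056 + 0.0075 = 0.2091
Σp_1ᵢ² = 0.50² + 0.06² + 0.07² + 0.27² + 0.07² + 0.03² = 0.2500 + 0.0036 + 0.0049 + 0.0729 + 0.0049 + 0.0009 = 0.3372
Σp_2ᵢ² = 0.31² + 0.02² + 0.26² + 0.08² + 0.08² + 0.25² = 0.0961 + 0.0004 + 0.0676 + 0.0064 + 0.0064 + 0.0625 = 0.2394
O = 0.2091 / √(0.3372 × 0.2394) = 0.2091 / 0.28412 = 0.7360
O = 0.7360 > 0.6 → Yes.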